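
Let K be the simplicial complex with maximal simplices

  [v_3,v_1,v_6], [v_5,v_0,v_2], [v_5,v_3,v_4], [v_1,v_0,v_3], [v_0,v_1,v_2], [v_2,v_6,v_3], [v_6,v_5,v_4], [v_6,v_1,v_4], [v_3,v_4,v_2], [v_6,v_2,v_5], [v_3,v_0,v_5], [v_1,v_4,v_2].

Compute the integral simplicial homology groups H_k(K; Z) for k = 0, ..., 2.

K has 7 vertices, 18 edges, 12 triangles.
rank ∂_0 = 0, rank ∂_1 = 6 ⇒ b_0 = 7 − 0 − 6 = 1; all invariant factors of ∂_1 are 1 so no torsion. So H_0 ≅ Z.
rank ∂_1 = 6, rank ∂_2 = 12 ⇒ b_1 = 18 − 6 − 12 = 0; ∂_2 has invariant factor(s) [2] giving torsion. So H_1 ≅ Z/2Z.
rank ∂_2 = 12, rank ∂_3 = 0 ⇒ b_2 = 12 − 12 − 0 = 0. So H_2 ≅ 0.

H_0 = Z,  H_1 = Z/2Z,  H_2 = 0.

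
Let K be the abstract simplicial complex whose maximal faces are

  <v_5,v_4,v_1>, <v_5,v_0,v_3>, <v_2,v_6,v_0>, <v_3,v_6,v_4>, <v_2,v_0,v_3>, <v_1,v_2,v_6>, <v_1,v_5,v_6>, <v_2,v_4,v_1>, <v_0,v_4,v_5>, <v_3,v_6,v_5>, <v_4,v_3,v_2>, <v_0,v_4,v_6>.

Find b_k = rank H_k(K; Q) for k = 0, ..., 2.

b_0 = 1, b_1 = 0, b_2 = 0.

K has 7 vertices, 18 edges, 12 triangles.
rank ∂_0 = 0, rank ∂_1 = 6 ⇒ b_0 = 7 − 0 − 6 = 1; all invariant factors of ∂_1 are 1 so no torsion. So H_0 ≅ Z.
rank ∂_1 = 6, rank ∂_2 = 12 ⇒ b_1 = 18 − 6 − 12 = 0; ∂_2 has invariant factor(s) [2] giving torsion. So H_1 ≅ Z_2.
rank ∂_2 = 12, rank ∂_3 = 0 ⇒ b_2 = 12 − 12 − 0 = 0. So H_2 ≅ 0.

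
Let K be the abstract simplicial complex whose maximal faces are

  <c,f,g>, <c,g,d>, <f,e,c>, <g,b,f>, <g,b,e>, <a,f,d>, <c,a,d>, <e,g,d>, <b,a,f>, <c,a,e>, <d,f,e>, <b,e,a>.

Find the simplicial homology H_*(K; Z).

H_0 ≅ Z,  H_1 ≅ Z/2,  H_2 = 0.

Order the vertices as a < b < c < d < e < f < g. Listing each simplex with vertices in this order, K has dimension 2 with simplices:

  0-simplices (7): a, b, c, d, e, f, g
  1-simplices (18): ab, ac, ad, ae, af, be, bf, bg, cd, ce, cf, cg, de, df, dg, ef, eg, fg
  2-simplices (12): abe, abf, acd, ace, adf, beg, bfg, cdg, cef, cfg, def, deg

giving chain groups C_0 ≅ Z^7, C_1 ≅ Z^18, C_2 ≅ Z^12.

∂_1: C_1 → C_0 sends each edge [p,q] (with p < q) to q − p.
As a 7×18 matrix over Z this has rank 6, with invariant factors (1,1,1,1,1,1).

Boundary ∂_2: C_2 → C_1 maps a triangle to the signed sum of its edges. For instance
  ∂beg = eg − bg + be,
  ∂acd = cd − ad + ac.
This gives a 18×12 integer matrix of rank 12; reducing to Smith normal form yields diagonal entries (1,1,1,1,1,1,1,1,1,1,1,2).

Reading off H_k = ker ∂_k / im ∂_{k+1}:

  H_0: rank C_0 − rank ∂_1 = 7 − 6 = 1, and the invariant factors of ∂_1 are all 1, so H_0 ≅ Z.
  H_1: rank ker ∂_1 − rank ∂_2 = (18 − 6) − 12 = 0, and ∂_2 has invariant factor 2 > 1, so H_1 ≅ Z/2.
  H_2: rank ker ∂_2 − rank ∂_3 = (12 − 12) − 0 = 0, and there is no ∂_3, so H_2 ≅ 0.

(K is a triangulation of the real projective plane RP^2.)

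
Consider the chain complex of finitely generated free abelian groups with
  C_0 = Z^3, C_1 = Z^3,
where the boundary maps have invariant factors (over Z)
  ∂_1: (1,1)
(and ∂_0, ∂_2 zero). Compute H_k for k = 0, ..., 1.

H_0 ≅ Z,  H_1 ≅ Z.

H_0: b_0 = 3 − 0 − 2 = 1; torsion from ∂_1 factors > 1: none. So H_0 ≅ Z.
H_1: b_1 = 3 − 2 − 0 = 1; torsion from ∂_2 factors > 1: none. So H_1 ≅ Z.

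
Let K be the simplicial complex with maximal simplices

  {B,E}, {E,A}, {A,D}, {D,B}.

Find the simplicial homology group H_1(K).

Fix the vertex order A < B < D < E and write every simplex with vertices in increasing order. Then dim K = 1 and the simplices of K are:

  0-simplices (4): A, B, D, E
  1-simplices (4): AD, AE, BD, BE

so the chain groups are C_0 ≅ Z^4, C_1 ≅ Z^4.

Boundary ∂_1: C_1 → C_0 maps an edge to its endpoints' difference, ∂[p,q] = q − p.
This gives a 4×4 integer matrix of rank 3; reducing to Smith normal form yields diagonal entries (1,1,1).

Now H_k = ker ∂_k / im ∂_{k+1}, so:

  H_1: rank ker ∂_1 − rank ∂_2 = (4 − 3) − 0 = 1, and there is no ∂_2, so H_1 ≅ Z.

(K is a triangulation of the circle S^1.)

H_1 ≅ Z.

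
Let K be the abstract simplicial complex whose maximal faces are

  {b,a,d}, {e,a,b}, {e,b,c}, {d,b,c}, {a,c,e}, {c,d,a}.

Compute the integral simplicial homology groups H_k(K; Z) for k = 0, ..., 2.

We work with the vertex ordering a < b < c < d < e. The simplices of K, each written with vertices in increasing order, are:

  0-simplices (5): a, b, c, d, e
  1-simplices (9): ab, ac, ad, ae, bc, bd, be, cd, ce
  2-simplices (6): abd, abe, acd, ace, bcd, bce

Hence C_0 ≅ Z^5, C_1 ≅ Z^9, C_2 ≅ Z^6.

∂_1: C_1 → C_0 maps an edge to its endpoints' difference, ∂[p,q] = q − p.
The resulting 5×9 matrix has rank 4, and its Smith normal form has invariant factors (1,1,1,1).

Boundary ∂_2: C_2 → C_1 maps a triangle to the signed sum of its edges. For instance
  ∂ace = ce − ae + ac,
  ∂bce = ce − be + bc.
This gives a 9×6 integer matrix of rank 5; reducing to Smith normal form yields diagonal entries (1,1,1,1,1).

Now H_k = ker ∂_k / im ∂_{k+1}, so:

  H_0: rank C_0 − rank ∂_1 = 5 − 4 = 1, and the invariant factors of ∂_1 are all 1, so H_0 = Z.
  H_1: rank ker ∂_1 − rank ∂_2 = (9 − 4) − 5 = 0, and the invariant factors of ∂_2 are all 1, so H_1 = 0.
  H_2: rank ker ∂_2 − rank ∂_3 = (6 − 5) − 0 = 1, and there is no ∂_3, so H_2 = Z.

H_0 ≅ Z,  H_1 = 0,  H_2 ≅ Z.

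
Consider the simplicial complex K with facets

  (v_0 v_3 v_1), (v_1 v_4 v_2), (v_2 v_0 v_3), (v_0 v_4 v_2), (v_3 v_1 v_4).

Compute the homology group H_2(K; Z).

H_2 ≅ 0.

Fix the vertex order v_0 < v_1 < v_2 < v_3 < v_4 and write every simplex with vertices in increasing order. Then dim K = 2 and the simplices of K are:

  0-simplices (5): [v_0], [v_1], [v_2], [v_3], [v_4]
  1-simplices (10): [v_0,v_1], [v_0,v_2], [v_0,v_3], [v_0,v_4], [v_1,v_2], [v_1,v_3], [v_1,v_4], [v_2,v_3], [v_2,v_4], [v_3,v_4]
  2-simplices (5): [v_0,v_1,v_3], [v_0,v_2,v_3], [v_0,v_2,v_4], [v_1,v_2,v_4], [v_1,v_3,v_4]

so the chain groups are C_0 ≅ Z^5, C_1 ≅ Z^10, C_2 ≅ Z^5.

Boundary ∂_1: C_1 → C_0 maps an edge to its endpoints' difference, ∂[p,q] = q − p. For instance
  ∂[v_2,v_4] = [v_4] − [v_2].
This gives a 5×10 integer matrix of rank 4; reducing to Smith normal form yields diagonal entries (1,1,1,1).

The boundary map ∂_2: C_2 → C_1 sends each 2-simplex [p,q,r] to [q,r] − [p,r] + [p,q]. For instance
  ∂[v_0,v_1,v_3] = [v_1,v_3] − [v_0,v_3] + [v_0,v_1],
  ∂[v_1,v_2,v_4] = [v_2,v_4] − [v_1,v_4] + [v_1,v_2].
The resulting 10×5 matrix has rank 5, and its Smith normal form has invariant factors (1,1,1,1,1).

Reading off H_k = ker ∂_k / im ∂_{k+1}:

  H_2: rank ker ∂_2 − rank ∂_3 = (5 − 5) − 0 = 0, and there is no ∂_3, so H_2 ≅ 0.

(K is a triangulation of the Möbius band.)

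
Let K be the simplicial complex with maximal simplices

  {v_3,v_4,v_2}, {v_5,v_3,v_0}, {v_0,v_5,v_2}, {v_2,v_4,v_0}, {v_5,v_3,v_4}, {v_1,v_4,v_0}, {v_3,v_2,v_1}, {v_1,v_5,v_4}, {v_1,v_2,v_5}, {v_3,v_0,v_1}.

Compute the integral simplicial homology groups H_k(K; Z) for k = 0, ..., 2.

Order the vertices as v_0 < v_1 < v_2 < v_3 < v_4 < v_5. Listing each simplex with vertices in this order, K has dimension 2 with simplices:

  0-simplices (6): [v_0], [v_1], [v_2], [v_3], [v_4], [v_5]
  1-simplices (15): (15 of them)
  2-simplices (10): [v_0,v_1,v_3], [v_0,v_1,v_4], [v_0,v_2,v_4], [v_0,v_2,v_5], [v_0,v_3,v_5], [v_1,v_2,v_3], [v_1,v_2,v_5], [v_1,v_4,v_5], [v_2,v_3,v_4], [v_3,v_4,v_5]

giving chain groups C_0 ≅ Z^6, C_1 ≅ Z^15, C_2 ≅ Z^10.

Boundary ∂_1: C_1 → C_0 sends each edge [p,q] (with p < q) to q − p.
This gives a 6×15 integer matrix of rank 5; reducing to Smith normal form yields diagonal entries (1,1,1,1,1).

Boundary ∂_2: C_2 → C_1 maps a triangle to the signed sum of its edges. For instance
  ∂[v_1,v_2,v_5] = [v_2,v_5] − [v_1,v_5] + [v_1,v_2],
  ∂[v_0,v_1,v_4] = [v_1,v_4] − [v_0,v_4] + [v_0,v_1].
As a 15×10 matrix over Z this has rank 10, with invariant factors (1,1,1,1,1,1,1,1,1,2).

Now H_k = ker ∂_k / im ∂_{k+1}, so:

  H_0: rank C_0 − rank ∂_1 = 6 − 5 = 1, and the invariant factors of ∂_1 are all 1, so H_0 = Z.
  H_1: rank ker ∂_1 − rank ∂_2 = (15 − 5) − 10 = 0, and ∂_2 has invariant factor 2 > 1, so H_1 = Z/2Z.
  H_2: rank ker ∂_2 − rank ∂_3 = (10 − 10) − 0 = 0, and there is no ∂_3, so H_2 = 0.

H_0 = Z,  H_1 = Z/2Z,  H_2 = 0.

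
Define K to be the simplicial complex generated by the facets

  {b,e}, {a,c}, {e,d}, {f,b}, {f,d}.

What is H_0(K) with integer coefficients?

H_0 = Z^2.

Take the total order a < b < c < d < e < f on the vertex set. Then K (dimension 1) consists of the simplices:

  0-simplices (6): a, b, c, d, e, f
  1-simplices (5): ac, be, bf, de, df

Hence C_0 ≅ Z^6, C_1 ≅ Z^5.

The boundary map ∂_1: C_1 → C_0 sends each edge [p,q] (with p < q) to q − p. For instance
  ∂bf = f − b.
The resulting 6×5 matrix has rank 4, and its Smith normal form has invariant factors (1,1,1,1).

From H_k ≅ ker(∂_k) / im(∂_{k+1}) we obtain:

  H_0: rank C_0 − rank ∂_1 = 6 − 4 = 2, and the invariant factors of ∂_1 are all 1, so H_0 = Z^2.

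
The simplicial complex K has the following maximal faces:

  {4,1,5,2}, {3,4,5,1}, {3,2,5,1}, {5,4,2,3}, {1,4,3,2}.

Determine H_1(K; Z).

H_1 = 0.

Order the vertices as 1 < 2 < 3 < 4 < 5. Listing each simplex with vertices in this order, K has dimension 3 with simplices:

  0-simplices (5): [1], [2], [3], [4], [5]
  1-simplices (10): [1,2], [1,3], [1,4], [1,5], [2,3], [2,4], [2,5], [3,4], [3,5], [4,5]
  2-simplices (10): [1,2,3], [1,2,4], [1,2,5], [1,3,4], [1,3,5], [1,4,5], [2,3,4], [2,3,5], [2,4,5], [3,4,5]
  3-simplices (5): [1,2,3,4], [1,2,3,5], [1,2,4,5], [1,3,4,5], [2,3,4,5]

Hence C_0 ≅ Z^5, C_1 ≅ Z^10, C_2 ≅ Z^10, C_3 ≅ Z^5.

Boundary ∂_1: C_1 → C_0 maps an edge to its endpoints' difference, ∂[p,q] = q − p. For instance
  ∂[1,4] = [4] − [1].
The resulting 5×10 matrix has rank 4, and its Smith normal form has invariant factors (1,1,1,1).

Boundary ∂_2: C_2 → C_1 maps a triangle to the signed sum of its edges. For instance
  ∂[1,2,5] = [2,5] − [1,5] + [1,2],
  ∂[1,3,5] = [3,5] − [1,5] + [1,3].
The 10×10 boundary matrix has rank 6 and Smith normal form diag(1,1,1,1,1,1).

∂_3: C_3 → C_2 sends each 3-simplex σ to the alternating sum Σ_i (−1)^i (σ with its i-th vertex removed). For instance
  ∂[1,3,4,5] = [3,4,5] − [1,4,5] + [1,3,5] − [1,3,4],
  ∂[1,2,3,4] = [2,3,4] − [1,3,4] + [1,2,4] − [1,2,3].
The 10×5 boundary matrix has rank 4 and Smith normal form diag(1,1,1,1).

Reading off H_k = ker ∂_k / im ∂_{k+1}:

  H_1: rank ker ∂_1 − rank ∂_2 = (10 − 4) − 6 = 0, and the invariant factors of ∂_2 are all 1, so H_1 ≅ 0.

(K is a triangulation of the 3-sphere S^3.)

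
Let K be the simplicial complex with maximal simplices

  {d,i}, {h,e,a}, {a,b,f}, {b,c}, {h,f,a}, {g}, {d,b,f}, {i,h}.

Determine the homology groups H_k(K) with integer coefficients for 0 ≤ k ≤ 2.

H_0 = Z^2,  H_1 = Z,  H_2 = 0.

Take the total order a < b < c < d < e < f < g < h < i on the vertex set. Then K (dimension 2) consists of the simplices:

  0-simplices (9): a, b, c, d, e, f, g, h, i
  1-simplices (12): ab, ae, af, ah, bc, bd, bf, df, di, eh, fh, hi
  2-simplices (4): abf, aeh, afh, bdf

Hence C_0 ≅ Z^9, C_1 ≅ Z^12, C_2 ≅ Z^4.

Boundary ∂_1: C_1 → C_0 sends each edge [p,q] (with p < q) to q − p. For instance
  ∂di = i − d.
This gives a 9×12 integer matrix of rank 7; reducing to Smith normal form yields diagonal entries (1,1,1,1,1,1,1).

The boundary map ∂_2: C_2 → C_1 acts by ∂[p,q,r] = [q,r] − [p,r] + [p,q]. For instance
  ∂abf = bf − af + ab,
  ∂bdf = df − bf + bd.
This gives a 12×4 integer matrix of rank 4; reducing to Smith normal form yields diagonal entries (1,1,1,1).

Now H_k = ker ∂_k / im ∂_{k+1}, so:

  H_0: rank C_0 − rank ∂_1 = 9 − 7 = 2, and the invariant factors of ∂_1 are all 1, so H_0 = Z^2.
  H_1: rank ker ∂_1 − rank ∂_2 = (12 − 7) − 4 = 1, and the invariant factors of ∂_2 are all 1, so H_1 = Z.
  H_2: rank ker ∂_2 − rank ∂_3 = (4 − 4) − 0 = 0, and there is no ∂_3, so H_2 = 0.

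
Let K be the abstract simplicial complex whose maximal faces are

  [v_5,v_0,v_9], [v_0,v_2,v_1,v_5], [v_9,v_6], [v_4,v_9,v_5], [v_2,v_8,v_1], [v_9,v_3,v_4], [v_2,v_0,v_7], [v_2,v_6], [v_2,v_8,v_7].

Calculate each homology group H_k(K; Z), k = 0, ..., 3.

H_0 ≅ Z,  H_1 ≅ Z,  H_2 = 0,  H_3 = 0.

Take the total order v_0 < v_1 < v_2 < v_3 < v_4 < v_5 < v_6 < v_7 < v_8 < v_9 on the vertex set. Then K (dimension 3) consists of the simplices:

  0-simplices (10): [v_0], [v_1], [v_2], [v_3], [v_4], [v_5], [v_6], [v_7], [v_8], [v_9]
  1-simplices (19): (19 of them)
  2-simplices (10): [v_0,v_1,v_2], [v_0,v_1,v_5], [v_0,v_2,v_5], [v_0,v_2,v_7], [v_0,v_5,v_9], [v_1,v_2,v_5], [v_1,v_2,v_8], [v_2,v_7,v_8], [v_3,v_4,v_9], [v_4,v_5,v_9]
  3-simplices (1): [v_0,v_1,v_2,v_5]

Hence C_0 ≅ Z^10, C_1 ≅ Z^19, C_2 ≅ Z^10, C_3 ≅ Z^1.

The boundary map ∂_1: C_1 → C_0 maps an edge to its endpoints' difference, ∂[p,q] = q − p.
As a 10×19 matrix over Z this has rank 9, with invariant factors (1,1,1,1,1,1,1,1,1).

Boundary ∂_2: C_2 → C_1 maps a triangle to the signed sum of its edges. For instance
  ∂[v_2,v_7,v_8] = [v_7,v_8] − [v_2,v_8] + [v_2,v_7],
  ∂[v_0,v_2,v_5] = [v_2,v_5] − [v_0,v_5] + [v_0,v_2].
The 19×10 boundary matrix has rank 9 and Smith normal form diag(1,1,1,1,1,1,1,1,1).

Boundary ∂_3: C_3 → C_2 sends each 3-simplex σ to the alternating sum Σ_i (−1)^i (σ with its i-th vertex removed). For instance
  ∂[v_0,v_1,v_2,v_5] = [v_1,v_2,v_5] − [v_0,v_2,v_5] + [v_0,v_1,v_5] − [v_0,v_1,v_2].
The resulting 10×1 matrix has rank 1, and its Smith normal form has invariant factors (1).

Computing H_k = (kernel of ∂_k) / (image of ∂_{k+1}):

  H_0: rank C_0 − rank ∂_1 = 10 − 9 = 1, and the invariant factors of ∂_1 are all 1, so H_0 ≅ Z.
  H_1: rank ker ∂_1 − rank ∂_2 = (19 − 9) − 9 = 1, and the invariant factors of ∂_2 are all 1, so H_1 ≅ Z.
  H_2: rank ker ∂_2 − rank ∂_3 = (10 − 9) − 1 = 0, and the invariant factors of ∂_3 are all 1, so H_2 ≅ 0.
  H_3: rank ker ∂_3 − rank ∂_4 = (1 − 1) − 0 = 0, and there is no ∂_4, so H_3 ≅ 0.

As a check, the Euler characteristic is 10 − 19 + 10 − 1 = 0, which agrees with 1 − 1 + 0 − 0 = 0.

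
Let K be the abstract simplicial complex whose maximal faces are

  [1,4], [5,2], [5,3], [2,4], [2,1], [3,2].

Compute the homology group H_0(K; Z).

Order the vertices as 1 < 2 < 3 < 4 < 5. Listing each simplex with vertices in this order, K has dimension 1 with simplices:

  0-simplices (5): [1], [2], [3], [4], [5]
  1-simplices (6): [1,2], [1,4], [2,3], [2,4], [2,5], [3,5]

giving chain groups C_0 ≅ Z^5, C_1 ≅ Z^6.

Boundary ∂_1: C_1 → C_0 is given by ∂[p,q] = [q] − [p].
The 5×6 boundary matrix has rank 4 and Smith normal form diag(1,1,1,1).

Computing H_k = (kernel of ∂_k) / (image of ∂_{k+1}):

  H_0: rank C_0 − rank ∂_1 = 5 − 4 = 1, and the invariant factors of ∂_1 are all 1, so H_0 ≅ Z.

H_0 ≅ Z.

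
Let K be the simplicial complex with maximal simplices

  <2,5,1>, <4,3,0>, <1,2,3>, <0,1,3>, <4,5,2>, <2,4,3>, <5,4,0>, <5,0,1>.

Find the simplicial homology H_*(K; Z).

H_0 ≅ Z,  H_1 = 0,  H_2 ≅ Z.

K has 6 vertices, 12 edges, 8 triangles.
rank ∂_0 = 0, rank ∂_1 = 5 ⇒ b_0 = 6 − 0 − 5 = 1; all invariant factors of ∂_1 are 1 so no torsion. So H_0 ≅ Z.
rank ∂_1 = 5, rank ∂_2 = 7 ⇒ b_1 = 12 − 5 − 7 = 0; all invariant factors of ∂_2 are 1 so no torsion. So H_1 ≅ 0.
rank ∂_2 = 7, rank ∂_3 = 0 ⇒ b_2 = 8 − 7 − 0 = 1. So H_2 ≅ Z.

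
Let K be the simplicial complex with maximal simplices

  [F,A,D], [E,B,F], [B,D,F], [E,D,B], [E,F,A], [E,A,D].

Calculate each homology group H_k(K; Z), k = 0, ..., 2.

H_0 ≅ Z,  H_1 = 0,  H_2 ≅ Z.

We work with the vertex ordering A < B < D < E < F. The simplices of K, each written with vertices in increasing order, are:

  0-simplices (5): A, B, D, E, F
  1-simplices (9): AD, AE, AF, BD, BE, BF, DE, DF, EF
  2-simplices (6): ADE, ADF, AEF, BDE, BDF, BEF

Hence C_0 ≅ Z^5, C_1 ≅ Z^9, C_2 ≅ Z^6.

Boundary ∂_1: C_1 → C_0 sends each edge [p,q] (with p < q) to q − p.
The resulting 5×9 matrix has rank 4, and its Smith normal form has invariant factors (1,1,1,1).

∂_2: C_2 → C_1 maps a triangle to the signed sum of its edges. For instance
  ∂ADF = DF − AF + AD,
  ∂BDE = DE − BE + BD.
As a 9×6 matrix over Z this has rank 5, with invariant factors (1,1,1,1,1).

From H_k ≅ ker(∂_k) / im(∂_{k+1}) we obtain:

  H_0: rank C_0 − rank ∂_1 = 5 − 4 = 1, and the invariant factors of ∂_1 are all 1, so H_0 ≅ Z.
  H_1: rank ker ∂_1 − rank ∂_2 = (9 − 4) − 5 = 0, and the invariant factors of ∂_2 are all 1, so H_1 ≅ 0.
  H_2: rank ker ∂_2 − rank ∂_3 = (6 − 5) − 0 = 1, and there is no ∂_3, so H_2 ≅ Z.

As a check, the Euler characteristic is 5 − 9 + 6 = 2, which agrees with 1 − 0 + 1 = 2.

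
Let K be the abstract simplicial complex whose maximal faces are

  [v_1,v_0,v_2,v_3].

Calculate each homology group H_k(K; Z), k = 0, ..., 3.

H_0 = Z,  H_1 = 0,  H_2 = 0,  H_3 = 0.

Fix the vertex order v_0 < v_1 < v_2 < v_3 and write every simplex with vertices in increasing order. Then dim K = 3 and the simplices of K are:

  0-simplices (4): [v_0], [v_1], [v_2], [v_3]
  1-simplices (6): [v_0,v_1], [v_0,v_2], [v_0,v_3], [v_1,v_2], [v_1,v_3], [v_2,v_3]
  2-simplices (4): [v_0,v_1,v_2], [v_0,v_1,v_3], [v_0,v_2,v_3], [v_1,v_2,v_3]
  3-simplices (1): [v_0,v_1,v_2,v_3]

Hence C_0 ≅ Z^4, C_1 ≅ Z^6, C_2 ≅ Z^4, C_3 ≅ Z^1.

∂_1: C_1 → C_0 is given by ∂[p,q] = [q] − [p]. For instance
  ∂[v_0,v_3] = [v_3] − [v_0].
As a 4×6 matrix over Z this has rank 3, with invariant factors (1,1,1).

∂_2: C_2 → C_1 acts by ∂[p,q,r] = [q,r] − [p,r] + [p,q]. For instance
  ∂[v_1,v_2,v_3] = [v_2,v_3] − [v_1,v_3] + [v_1,v_2],
  ∂[v_0,v_2,v_3] = [v_2,v_3] − [v_0,v_3] + [v_0,v_2].
The resulting 6×4 matrix has rank 3, and its Smith normal form has invariant factors (1,1,1).

The boundary map ∂_3: C_3 → C_2 sends each 3-simplex σ to the alternating sum Σ_i (−1)^i (σ with its i-th vertex removed). For instance
  ∂[v_0,v_1,v_2,v_3] = [v_1,v_2,v_3] − [v_0,v_2,v_3] + [v_0,v_1,v_3] − [v_0,v_1,v_2].
As a 4×1 matrix over Z this has rank 1, with invariant factors (1).

Reading off H_k = ker ∂_k / im ∂_{k+1}:

  H_0: rank C_0 − rank ∂_1 = 4 − 3 = 1, and the invariant factors of ∂_1 are all 1, so H_0 ≅ Z.
  H_1: rank ker ∂_1 − rank ∂_2 = (6 − 3) − 3 = 0, and the invariant factors of ∂_2 are all 1, so H_1 ≅ 0.
  H_2: rank ker ∂_2 − rank ∂_3 = (4 − 3) − 1 = 0, and the invariant factors of ∂_3 are all 1, so H_2 ≅ 0.
  H_3: rank ker ∂_3 − rank ∂_4 = (1 − 1) − 0 = 0, and there is no ∂_4, so H_3 ≅ 0.

As a check, the Euler characteristic is 4 − 6 + 4 − 1 = 1, which agrees with 1 − 0 + 0 − 0 = 1.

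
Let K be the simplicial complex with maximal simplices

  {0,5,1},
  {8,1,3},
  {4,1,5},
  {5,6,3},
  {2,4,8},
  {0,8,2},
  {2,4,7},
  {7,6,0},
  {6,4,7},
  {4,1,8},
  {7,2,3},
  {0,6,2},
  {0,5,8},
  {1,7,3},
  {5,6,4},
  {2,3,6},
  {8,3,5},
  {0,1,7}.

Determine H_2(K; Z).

Order the vertices as 0 < 1 < 2 < 3 < 4 < 5 < 6 < 7 < 8. Listing each simplex with vertices in this order, K has dimension 2 with simplices:

  0-simplices (9): [0], [1], [2], [3], [4], [5], [6], [7], [8]
  1-simplices (27): (27 of them)
  2-simplices (18): [0,1,5], [0,1,7], [0,2,6], [0,2,8], [0,5,8], [0,6,7], [1,3,7], [1,3,8], [1,4,5], [1,4,8], [2,3,6], [2,3,7], [2,4,7], [2,4,8], [3,5,6], [3,5,8], [4,5,6], [4,6,7]

giving chain groups C_0 ≅ Z^9, C_1 ≅ Z^27, C_2 ≅ Z^18.

The boundary map ∂_1: C_1 → C_0 maps an edge to its endpoints' difference, ∂[p,q] = q − p. For instance
  ∂[0,5] = [5] − [0].
This gives a 9×27 integer matrix of rank 8; reducing to Smith normal form yields diagonal entries (1,1,1,1,1,1,1,1).

∂_2: C_2 → C_1 maps a triangle to the signed sum of its edges. For instance
  ∂[1,4,8] = [4,8] − [1,8] + [1,4],
  ∂[3,5,6] = [5,6] − [3,6] + [3,5].
This gives a 27×18 integer matrix of rank 18; reducing to Smith normal form yields diagonal entries (1,1,1,1,1,1,1,1,1,1,1,1,1,1,1,1,1,2).

From H_k ≅ ker(∂_k) / im(∂_{k+1}) we obtain:

  H_2: rank ker ∂_2 − rank ∂_3 = (18 − 18) − 0 = 0, and there is no ∂_3, so H_2 ≅ 0.

(K is a triangulation of the Klein bottle.)

H_2 ≅ 0.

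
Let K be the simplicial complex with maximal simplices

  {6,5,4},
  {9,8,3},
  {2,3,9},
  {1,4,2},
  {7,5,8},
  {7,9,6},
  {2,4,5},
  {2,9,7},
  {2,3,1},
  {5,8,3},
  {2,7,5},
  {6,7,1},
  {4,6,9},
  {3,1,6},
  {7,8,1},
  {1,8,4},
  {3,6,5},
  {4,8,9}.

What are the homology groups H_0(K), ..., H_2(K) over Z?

H_0 ≅ Z,  H_1 ≅ Z^2,  H_2 ≅ Z.

Order the vertices as 1 < 2 < 3 < 4 < 5 < 6 < 7 < 8 < 9. Listing each simplex with vertices in this order, K has dimension 2 with simplices:

  0-simplices (9): [1], [2], [3], [4], [5], [6], [7], [8], [9]
  1-simplices (27): (27 of them)
  2-simplices (18): [1,2,3], [1,2,4], [1,3,6], [1,4,8], [1,6,7], [1,7,8], [2,3,9], [2,4,5], [2,5,7], [2,7,9], [3,5,6], [3,5,8], [3,8,9], [4,5,6], [4,6,9], [4,8,9], [5,7,8], [6,7,9]

so the chain groups are C_0 ≅ Z^9, C_1 ≅ Z^27, C_2 ≅ Z^18.

The boundary map ∂_1: C_1 → C_0 maps an edge to its endpoints' difference, ∂[p,q] = q − p. For instance
  ∂[6,7] = [7] − [6].
As a 9×27 matrix over Z this has rank 8, with invariant factors (1,1,1,1,1,1,1,1).

The boundary map ∂_2: C_2 → C_1 acts by ∂[p,q,r] = [q,r] − [p,r] + [p,q]. For instance
  ∂[1,2,4] = [2,4] − [1,4] + [1,2],
  ∂[2,7,9] = [7,9] − [2,9] + [2,7].
The 27×18 boundary matrix has rank 17 and Smith normal form diag(1,1,1,1,1,1,1,1,1,1,1,1,1,1,1,1,1).

Computing H_k = (kernel of ∂_k) / (image of ∂_{k+1}):

  H_0: rank C_0 − rank ∂_1 = 9 − 8 = 1, and the invariant factors of ∂_1 are all 1, so H_0 ≅ Z.
  H_1: rank ker ∂_1 − rank ∂_2 = (27 − 8) − 17 = 2, and the invariant factors of ∂_2 are all 1, so H_1 ≅ Z^2.
  H_2: rank ker ∂_2 − rank ∂_3 = (18 − 17) − 0 = 1, and there is no ∂_3, so H_2 ≅ Z.

As a check, the Euler characteristic is 9 − 27 + 18 = 0, which agrees with 1 − 2 + 1 = 0.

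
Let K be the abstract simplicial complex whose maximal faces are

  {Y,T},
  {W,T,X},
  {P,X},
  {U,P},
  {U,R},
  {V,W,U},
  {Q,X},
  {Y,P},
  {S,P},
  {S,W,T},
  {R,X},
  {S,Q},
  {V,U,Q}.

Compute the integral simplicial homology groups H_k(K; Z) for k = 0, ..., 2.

H_0 ≅ Z,  H_1 ≅ Z^6,  H_2 = 0.

K has 10 vertices, 19 edges, 4 triangles.
rank ∂_0 = 0, rank ∂_1 = 9 ⇒ b_0 = 10 − 0 − 9 = 1; all invariant factors of ∂_1 are 1 so no torsion. So H_0 = Z.
rank ∂_1 = 9, rank ∂_2 = 4 ⇒ b_1 = 19 − 9 − 4 = 6; all invariant factors of ∂_2 are 1 so no torsion. So H_1 = Z^6.
rank ∂_2 = 4, rank ∂_3 = 0 ⇒ b_2 = 4 − 4 − 0 = 0. So H_2 = 0.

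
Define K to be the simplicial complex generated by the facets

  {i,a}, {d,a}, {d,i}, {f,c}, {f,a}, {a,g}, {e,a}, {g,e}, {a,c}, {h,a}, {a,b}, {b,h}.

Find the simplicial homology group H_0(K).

H_0 ≅ Z.

K has 9 vertices, 12 edges.
rank ∂_0 = 0, rank ∂_1 = 8 ⇒ b_0 = 9 − 0 − 8 = 1; all invariant factors of ∂_1 are 1 so no torsion. So H_0 = Z.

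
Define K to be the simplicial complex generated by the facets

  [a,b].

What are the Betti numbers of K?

b_0 = 1, b_1 = 0.

Take the total order a < b on the vertex set. Then K (dimension 1) consists of the simplices:

  0-simplices (2): a, b
  1-simplices (1): ab

Hence C_0 ≅ Z^2, C_1 ≅ Z^1.

The boundary map ∂_1: C_1 → C_0 is given by ∂[p,q] = [q] − [p]. For instance
  ∂ab = b − a.
This gives a 2×1 integer matrix of rank 1; reducing to Smith normal form yields diagonal entries (1).

Computing H_k = (kernel of ∂_k) / (image of ∂_{k+1}):

  H_0: rank C_0 − rank ∂_1 = 2 − 1 = 1, and the invariant factors of ∂_1 are all 1, so H_0 ≅ Z.
  H_1: rank ker ∂_1 − rank ∂_2 = (1 − 1) − 0 = 0, and there is no ∂_2, so H_1 ≅ 0.

As a check, the Euler characteristic is 2 − 1 = 1, which agrees with 1 − 0 = 1.

Hence the Betti numbers are b_0 = 1, b_1 = 0.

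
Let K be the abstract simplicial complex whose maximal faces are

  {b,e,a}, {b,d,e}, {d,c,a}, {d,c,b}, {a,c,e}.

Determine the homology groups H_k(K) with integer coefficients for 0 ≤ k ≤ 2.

Order the vertices as a < b < c < d < e. Listing each simplex with vertices in this order, K has dimension 2 with simplices:

  0-simplices (5): a, b, c, d, e
  1-simplices (10): ab, ac, ad, ae, bc, bd, be, cd, ce, de
  2-simplices (5): abe, acd, ace, bcd, bde

Hence C_0 ≅ Z^5, C_1 ≅ Z^10, C_2 ≅ Z^5.

The boundary map ∂_1: C_1 → C_0 is given by ∂[p,q] = [q] − [p]. For instance
  ∂ab = b − a.
The 5×10 boundary matrix has rank 4 and Smith normal form diag(1,1,1,1).

The boundary map ∂_2: C_2 → C_1 maps a triangle to the signed sum of its edges. For instance
  ∂abe = be − ae + ab,
  ∂acd = cd − ad + ac.
This gives a 10×5 integer matrix of rank 5; reducing to Smith normal form yields diagonal entries (1,1,1,1,1).

Reading off H_k = ker ∂_k / im ∂_{k+1}:

  H_0: rank C_0 − rank ∂_1 = 5 − 4 = 1, and the invariant factors of ∂_1 are all 1, so H_0 ≅ Z.
  H_1: rank ker ∂_1 − rank ∂_2 = (10 − 4) − 5 = 1, and the invariant factors of ∂_2 are all 1, so H_1 ≅ Z.
  H_2: rank ker ∂_2 − rank ∂_3 = (5 − 5) − 0 = 0, and there is no ∂_3, so H_2 ≅ 0.

As a check, the Euler characteristic is 5 − 10 + 5 = 0, which agrees with 1 − 1 + 0 = 0.

H_0 = Z,  H_1 = Z,  H_2 = 0.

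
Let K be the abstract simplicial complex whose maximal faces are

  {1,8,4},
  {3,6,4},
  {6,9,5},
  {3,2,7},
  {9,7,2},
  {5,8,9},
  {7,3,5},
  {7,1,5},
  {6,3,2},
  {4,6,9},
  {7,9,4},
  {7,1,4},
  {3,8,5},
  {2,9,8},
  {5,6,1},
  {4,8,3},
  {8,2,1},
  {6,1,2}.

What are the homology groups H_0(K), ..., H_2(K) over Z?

Take the total order 1 < 2 < 3 < 4 < 5 < 6 < 7 < 8 < 9 on the vertex set. Then K (dimension 2) consists of the simplices:

  0-simplices (9): [1], [2], [3], [4], [5], [6], [7], [8], [9]
  1-simplices (27): (27 of them)
  2-simplices (18): [1,2,6], [1,2,8], [1,4,7], [1,4,8], [1,5,6], [1,5,7], [2,3,6], [2,3,7], [2,7,9], [2,8,9], [3,4,6], [3,4,8], [3,5,7], [3,5,8], [4,6,9], [4,7,9], [5,6,9], [5,8,9]

giving chain groups C_0 ≅ Z^9, C_1 ≅ Z^27, C_2 ≅ Z^18.

The boundary map ∂_1: C_1 → C_0 maps an edge to its endpoints' difference, ∂[p,q] = q − p. For instance
  ∂[3,5] = [5] − [3].
This gives a 9×27 integer matrix of rank 8; reducing to Smith normal form yields diagonal entries (1,1,1,1,1,1,1,1).

The boundary map ∂_2: C_2 → C_1 maps a triangle to the signed sum of its edges. For instance
  ∂[1,4,7] = [4,7] − [1,7] + [1,4],
  ∂[3,4,8] = [4,8] − [3,8] + [3,4].
This gives a 27×18 integer matrix of rank 17; reducing to Smith normal form yields diagonal entries (1,1,1,1,1,1,1,1,1,1,1,1,1,1,1,1,1).

Computing H_k = (kernel of ∂_k) / (image of ∂_{k+1}):

  H_0: rank C_0 − rank ∂_1 = 9 − 8 = 1, and the invariant factors of ∂_1 are all 1, so H_0 ≅ Z.
  H_1: rank ker ∂_1 − rank ∂_2 = (27 − 8) − 17 = 2, and the invariant factors of ∂_2 are all 1, so H_1 ≅ Z^2.
  H_2: rank ker ∂_2 − rank ∂_3 = (18 − 17) − 0 = 1, and there is no ∂_3, so H_2 ≅ Z.

As a check, the Euler characteristic is 9 − 27 + 18 = 0, which agrees with 1 − 2 + 1 = 0.
(K is a triangulation of the torus T^2.)

H_0 ≅ Z,  H_1 ≅ Z^2,  H_2 ≅ Z.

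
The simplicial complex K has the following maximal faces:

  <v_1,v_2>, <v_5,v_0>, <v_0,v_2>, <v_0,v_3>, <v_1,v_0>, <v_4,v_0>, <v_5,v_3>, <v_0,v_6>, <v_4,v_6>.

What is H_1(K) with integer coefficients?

H_1 ≅ Z^3.

We work with the vertex ordering v_0 < v_1 < v_2 < v_3 < v_4 < v_5 < v_6. The simplices of K, each written with vertices in increasing order, are:

  0-simplices (7): [v_0], [v_1], [v_2], [v_3], [v_4], [v_5], [v_6]
  1-simplices (9): [v_0,v_1], [v_0,v_2], [v_0,v_3], [v_0,v_4], [v_0,v_5], [v_0,v_6], [v_1,v_2], [v_3,v_5], [v_4,v_6]

so the chain groups are C_0 ≅ Z^7, C_1 ≅ Z^9.

The boundary map ∂_1: C_1 → C_0 maps an edge to its endpoints' difference, ∂[p,q] = q − p. For instance
  ∂[v_3,v_5] = [v_5] − [v_3].
The 7×9 boundary matrix has rank 6 and Smith normal form diag(1,1,1,1,1,1).

Reading off H_k = ker ∂_k / im ∂_{k+1}:

  H_1: rank ker ∂_1 − rank ∂_2 = (9 − 6) − 0 = 3, and there is no ∂_2, so H_1 = Z^3.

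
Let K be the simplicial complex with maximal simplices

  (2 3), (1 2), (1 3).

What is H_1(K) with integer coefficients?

Take the total order 1 < 2 < 3 on the vertex set. Then K (dimension 1) consists of the simplices:

  0-simplices (3): [1], [2], [3]
  1-simplices (3): [1,2], [1,3], [2,3]

giving chain groups C_0 ≅ Z^3, C_1 ≅ Z^3.

∂_1: C_1 → C_0 sends each edge [p,q] (with p < q) to q − p.
The resulting 3×3 matrix has rank 2, and its Smith normal form has invariant factors (1,1).

From H_k ≅ ker(∂_k) / im(∂_{k+1}) we obtain:

  H_1: rank ker ∂_1 − rank ∂_2 = (3 − 2) − 0 = 1, and there is no ∂_2, so H_1 = Z.

H_1 = Z.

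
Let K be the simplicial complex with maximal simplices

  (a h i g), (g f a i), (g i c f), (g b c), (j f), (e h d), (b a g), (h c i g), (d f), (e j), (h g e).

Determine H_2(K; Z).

We work with the vertex ordering a < b < c < d < e < f < g < h < i < j. The simplices of K, each written with vertices in increasing order, are:

  0-simplices (10): a, b, c, d, e, f, g, h, i, j
  1-simplices (23): ab, af, ag, ah, ai, bc, bg, cf, cg, ch, ci, de, df, dh, eg, eh, ej, fg, fi, fj, gh, gi, hi
  2-simplices (16): abg, afg, afi, agh, agi, ahi, bcg, cfg, cfi, cgh, cgi, chi, deh, egh, fgi, ghi
  3-simplices (4): afgi, aghi, cfgi, cghi

Hence C_0 ≅ Z^10, C_1 ≅ Z^23, C_2 ≅ Z^16, C_3 ≅ Z^4.

Boundary ∂_1: C_1 → C_0 is given by ∂[p,q] = [q] − [p]. For instance
  ∂fi = i − f.
This gives a 10×23 integer matrix of rank 9; reducing to Smith normal form yields diagonal entries (1,1,1,1,1,1,1,1,1).

∂_2: C_2 → C_1 maps a triangle to the signed sum of its edges. For instance
  ∂fgi = gi − fi + fg,
  ∂cfi = fi − ci + cf.
This gives a 23×16 integer matrix of rank 12; reducing to Smith normal form yields diagonal entries (1,1,1,1,1,1,1,1,1,1,1,1).

∂_3: C_3 → C_2 sends each 3-simplex σ to the alternating sum Σ_i (−1)^i (σ with its i-th vertex removed). For instance
  ∂afgi = fgi − agi + afi − afg,
  ∂cfgi = fgi − cgi + cfi − cfg.
This gives a 16×4 integer matrix of rank 4; reducing to Smith normal form yields diagonal entries (1,1,1,1).

Computing H_k = (kernel of ∂_k) / (image of ∂_{k+1}):

  H_2: rank ker ∂_2 − rank ∂_3 = (16 − 12) − 4 = 0, and the invariant factors of ∂_3 are all 1, so H_2 ≅ 0.

H_2 ≅ 0.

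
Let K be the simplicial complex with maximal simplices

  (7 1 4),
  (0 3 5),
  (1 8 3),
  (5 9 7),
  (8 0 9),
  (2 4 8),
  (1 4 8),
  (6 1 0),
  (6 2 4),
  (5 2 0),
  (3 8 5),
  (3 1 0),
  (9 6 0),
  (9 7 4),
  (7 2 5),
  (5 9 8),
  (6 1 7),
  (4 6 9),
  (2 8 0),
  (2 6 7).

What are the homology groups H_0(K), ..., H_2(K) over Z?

H_0 ≅ Z,  H_1 ≅ Z ⊕ Z/2Z,  H_2 = 0.

Order the vertices as 0 < 1 < 2 < 3 < 4 < 5 < 6 < 7 < 8 < 9. Listing each simplex with vertices in this order, K has dimension 2 with simplices:

  0-simplices (10): [0], [1], [2], [3], [4], [5], [6], [7], [8], [9]
  1-simplices (30): (30 of them)
  2-simplices (20): (20 of them)

Hence C_0 ≅ Z^10, C_1 ≅ Z^30, C_2 ≅ Z^20.

The boundary map ∂_1: C_1 → C_0 sends each edge [p,q] (with p < q) to q − p. For instance
  ∂[0,1] = [1] − [0].
As a 10×30 matrix over Z this has rank 9, with invariant factors (1,1,1,1,1,1,1,1,1).

The boundary map ∂_2: C_2 → C_1 maps a triangle to the signed sum of its edges. For instance
  ∂[1,4,7] = [4,7] − [1,7] + [1,4],
  ∂[0,1,6] = [1,6] − [0,6] + [0,1].
As a 30×20 matrix over Z this has rank 20, with invariant factors (1,1,1,1,1,1,1,1,1,1,1,1,1,1,1,1,1,1,1,2).

Now H_k = ker ∂_k / im ∂_{k+1}, so:

  H_0: rank C_0 − rank ∂_1 = 10 − 9 = 1, and the invariant factors of ∂_1 are all 1, so H_0 ≅ Z.
  H_1: rank ker ∂_1 − rank ∂_2 = (30 − 9) − 20 = 1, and ∂_2 has invariant factor 2 > 1, so H_1 ≅ Z ⊕ Z/2Z.
  H_2: rank ker ∂_2 − rank ∂_3 = (20 − 20) − 0 = 0, and there is no ∂_3, so H_2 ≅ 0.

(K is a triangulation of the Klein bottle.)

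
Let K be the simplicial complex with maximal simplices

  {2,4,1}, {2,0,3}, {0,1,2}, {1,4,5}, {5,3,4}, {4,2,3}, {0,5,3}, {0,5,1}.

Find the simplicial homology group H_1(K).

Order the vertices as 0 < 1 < 2 < 3 < 4 < 5. Listing each simplex with vertices in this order, K has dimension 2 with simplices:

  0-simplices (6): [0], [1], [2], [3], [4], [5]
  1-simplices (12): [0,1], [0,2], [0,3], [0,5], [1,2], [1,4], [1,5], [2,3], [2,4], [3,4], [3,5], [4,5]
  2-simplices (8): [0,1,2], [0,1,5], [0,2,3], [0,3,5], [1,2,4], [1,4,5], [2,3,4], [3,4,5]

so the chain groups are C_0 ≅ Z^6, C_1 ≅ Z^12, C_2 ≅ Z^8.

∂_1: C_1 → C_0 is given by ∂[p,q] = [q] − [p].
As a 6×12 matrix over Z this has rank 5, with invariant factors (1,1,1,1,1).

∂_2: C_2 → C_1 maps a triangle to the signed sum of its edges. For instance
  ∂[0,3,5] = [3,5] − [0,5] + [0,3],
  ∂[2,3,4] = [3,4] − [2,4] + [2,3].
As a 12×8 matrix over Z this has rank 7, with invariant factors (1,1,1,1,1,1,1).

Reading off H_k = ker ∂_k / im ∂_{k+1}:

  H_1: rank ker ∂_1 − rank ∂_2 = (12 − 5) − 7 = 0, and the invariant factors of ∂_2 are all 1, so H_1 ≅ 0.

H_1 = 0.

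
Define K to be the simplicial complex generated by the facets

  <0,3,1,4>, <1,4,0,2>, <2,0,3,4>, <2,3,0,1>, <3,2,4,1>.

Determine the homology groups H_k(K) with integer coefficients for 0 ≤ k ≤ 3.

Order the vertices as 0 < 1 < 2 < 3 < 4. Listing each simplex with vertices in this order, K has dimension 3 with simplices:

  0-simplices (5): [0], [1], [2], [3], [4]
  1-simplices (10): [0,1], [0,2], [0,3], [0,4], [1,2], [1,3], [1,4], [2,3], [2,4], [3,4]
  2-simplices (10): [0,1,2], [0,1,3], [0,1,4], [0,2,3], [0,2,4], [0,3,4], [1,2,3], [1,2,4], [1,3,4], [2,3,4]
  3-simplices (5): [0,1,2,3], [0,1,2,4], [0,1,3,4], [0,2,3,4], [1,2,3,4]

giving chain groups C_0 ≅ Z^5, C_1 ≅ Z^10, C_2 ≅ Z^10, C_3 ≅ Z^5.

Boundary ∂_1: C_1 → C_0 is given by ∂[p,q] = [q] − [p].
The resulting 5×10 matrix has rank 4, and its Smith normal form has invariant factors (1,1,1,1).

Boundary ∂_2: C_2 → C_1 sends each 2-simplex [p,q,r] to [q,r] − [p,r] + [p,q]. For instance
  ∂[1,2,3] = [2,3] − [1,3] + [1,2],
  ∂[0,3,4] = [3,4] − [0,4] + [0,3].
The 10×10 boundary matrix has rank 6 and Smith normal form diag(1,1,1,1,1,1).

The boundary map ∂_3: C_3 → C_2 sends each 3-simplex σ to the alternating sum Σ_i (−1)^i (σ with its i-th vertex removed). For instance
  ∂[0,2,3,4] = [2,3,4] − [0,3,4] + [0,2,4] − [0,2,3],
  ∂[0,1,3,4] = [1,3,4] − [0,3,4] + [0,1,4] − [0,1,3].
This gives a 10×5 integer matrix of rank 4; reducing to Smith normal form yields diagonal entries (1,1,1,1).

Computing H_k = (kernel of ∂_k) / (image of ∂_{k+1}):

  H_0: rank C_0 − rank ∂_1 = 5 − 4 = 1, and the invariant factors of ∂_1 are all 1, so H_0 = Z.
  H_1: rank ker ∂_1 − rank ∂_2 = (10 − 4) − 6 = 0, and the invariant factors of ∂_2 are all 1, so H_1 = 0.
  H_2: rank ker ∂_2 − rank ∂_3 = (10 − 6) − 4 = 0, and the invariant factors of ∂_3 are all 1, so H_2 = 0.
  H_3: rank ker ∂_3 − rank ∂_4 = (5 − 4) − 0 = 1, and there is no ∂_4, so H_3 = Z.

As a check, the Euler characteristic is 5 − 10 + 10 − 5 = 0, which agrees with 1 − 0 + 0 − 1 = 0.

H_0 = Z,  H_1 = 0,  H_2 = 0,  H_3 = Z.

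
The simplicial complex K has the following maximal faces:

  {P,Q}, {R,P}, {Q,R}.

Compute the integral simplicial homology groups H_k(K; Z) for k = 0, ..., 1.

H_0 ≅ Z,  H_1 ≅ Z.

Fix the vertex order P < Q < R and write every simplex with vertices in increasing order. Then dim K = 1 and the simplices of K are:

  0-simplices (3): P, Q, R
  1-simplices (3): PQ, PR, QR

Hence C_0 ≅ Z^3, C_1 ≅ Z^3.

Boundary ∂_1: C_1 → C_0 is given by ∂[p,q] = [q] − [p]. For instance
  ∂PQ = Q − P.
As a 3×3 matrix over Z this has rank 2, with invariant factors (1,1).

Computing H_k = (kernel of ∂_k) / (image of ∂_{k+1}):

  H_0: rank C_0 − rank ∂_1 = 3 − 2 = 1, and the invariant factors of ∂_1 are all 1, so H_0 = Z.
  H_1: rank ker ∂_1 − rank ∂_2 = (3 − 2) − 0 = 1, and there is no ∂_2, so H_1 = Z.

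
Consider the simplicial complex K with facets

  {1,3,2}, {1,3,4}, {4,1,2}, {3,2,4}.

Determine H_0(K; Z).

H_0 = Z.

Take the total order 1 < 2 < 3 < 4 on the vertex set. Then K (dimension 2) consists of the simplices:

  0-simplices (4): [1], [2], [3], [4]
  1-simplices (6): [1,2], [1,3], [1,4], [2,3], [2,4], [3,4]
  2-simplices (4): [1,2,3], [1,2,4], [1,3,4], [2,3,4]

Hence C_0 ≅ Z^4, C_1 ≅ Z^6, C_2 ≅ Z^4.

∂_1: C_1 → C_0 maps an edge to its endpoints' difference, ∂[p,q] = q − p.
This gives a 4×6 integer matrix of rank 3; reducing to Smith normal form yields diagonal entries (1,1,1).

Boundary ∂_2: C_2 → C_1 maps a triangle to the signed sum of its edges. For instance
  ∂[1,2,3] = [2,3] − [1,3] + [1,2],
  ∂[1,3,4] = [3,4] − [1,4] + [1,3].
The 6×4 boundary matrix has rank 3 and Smith normal form diag(1,1,1).

From H_k ≅ ker(∂_k) / im(∂_{k+1}) we obtain:

  H_0: rank C_0 − rank ∂_1 = 4 − 3 = 1, and the invariant factors of ∂_1 are all 1, so H_0 = Z.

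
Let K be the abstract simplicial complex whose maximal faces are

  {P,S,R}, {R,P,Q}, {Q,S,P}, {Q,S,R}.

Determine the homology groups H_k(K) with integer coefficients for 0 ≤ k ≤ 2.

H_0 ≅ Z,  H_1 = 0,  H_2 ≅ Z.

We work with the vertex ordering P < Q < R < S. The simplices of K, each written with vertices in increasing order, are:

  0-simplices (4): P, Q, R, S
  1-simplices (6): PQ, PR, PS, QR, QS, RS
  2-simplices (4): PQR, PQS, PRS, QRS

Hence C_0 ≅ Z^4, C_1 ≅ Z^6, C_2 ≅ Z^4.

Boundary ∂_1: C_1 → C_0 is given by ∂[p,q] = [q] − [p]. For instance
  ∂QS = S − Q.
As a 4×6 matrix over Z this has rank 3, with invariant factors (1,1,1).

The boundary map ∂_2: C_2 → C_1 sends each 2-simplex [p,q,r] to [q,r] − [p,r] + [p,q]. For instance
  ∂PQS = QS − PS + PQ,
  ∂PRS = RS − PS + PR.
The resulting 6×4 matrix has rank 3, and its Smith normal form has invariant factors (1,1,1).

Now H_k = ker ∂_k / im ∂_{k+1}, so:

  H_0: rank C_0 − rank ∂_1 = 4 − 3 = 1, and the invariant factors of ∂_1 are all 1, so H_0 ≅ Z.
  H_1: rank ker ∂_1 − rank ∂_2 = (6 − 3) − 3 = 0, and the invariant factors of ∂_2 are all 1, so H_1 ≅ 0.
  H_2: rank ker ∂_2 − rank ∂_3 = (4 − 3) − 0 = 1, and there is no ∂_3, so H_2 ≅ Z.

As a check, the Euler characteristic is 4 − 6 + 4 = 2, which agrees with 1 − 0 + 1 = 2.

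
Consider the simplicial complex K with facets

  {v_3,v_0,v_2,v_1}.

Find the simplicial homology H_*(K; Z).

H_0 ≅ Z,  H_1 = 0,  H_2 = 0,  H_3 = 0.

Fix the vertex order v_0 < v_1 < v_2 < v_3 and write every simplex with vertices in increasing order. Then dim K = 3 and the simplices of K are:

  0-simplices (4): [v_0], [v_1], [v_2], [v_3]
  1-simplices (6): [v_0,v_1], [v_0,v_2], [v_0,v_3], [v_1,v_2], [v_1,v_3], [v_2,v_3]
  2-simplices (4): [v_0,v_1,v_2], [v_0,v_1,v_3], [v_0,v_2,v_3], [v_1,v_2,v_3]
  3-simplices (1): [v_0,v_1,v_2,v_3]

giving chain groups C_0 ≅ Z^4, C_1 ≅ Z^6, C_2 ≅ Z^4, C_3 ≅ Z^1.

∂_1: C_1 → C_0 maps an edge to its endpoints' difference, ∂[p,q] = q − p.
This gives a 4×6 integer matrix of rank 3; reducing to Smith normal form yields diagonal entries (1,1,1).

The boundary map ∂_2: C_2 → C_1 sends each 2-simplex [p,q,r] to [q,r] − [p,r] + [p,q]. For instance
  ∂[v_0,v_2,v_3] = [v_2,v_3] − [v_0,v_3] + [v_0,v_2],
  ∂[v_0,v_1,v_2] = [v_1,v_2] − [v_0,v_2] + [v_0,v_1].
As a 6×4 matrix over Z this has rank 3, with invariant factors (1,1,1).

∂_3: C_3 → C_2 sends each 3-simplex σ to the alternating sum Σ_i (−1)^i (σ with its i-th vertex removed). For instance
  ∂[v_0,v_1,v_2,v_3] = [v_1,v_2,v_3] − [v_0,v_2,v_3] + [v_0,v_1,v_3] − [v_0,v_1,v_2].
This gives a 4×1 integer matrix of rank 1; reducing to Smith normal form yields diagonal entries (1).

Computing H_k = (kernel of ∂_k) / (image of ∂_{k+1}):

  H_0: rank C_0 − rank ∂_1 = 4 − 3 = 1, and the invariant factors of ∂_1 are all 1, so H_0 = Z.
  H_1: rank ker ∂_1 − rank ∂_2 = (6 − 3) − 3 = 0, and the invariant factors of ∂_2 are all 1, so H_1 = 0.
  H_2: rank ker ∂_2 − rank ∂_3 = (4 − 3) − 1 = 0, and the invariant factors of ∂_3 are all 1, so H_2 = 0.
  H_3: rank ker ∂_3 − rank ∂_4 = (1 − 1) − 0 = 0, and there is no ∂_4, so H_3 = 0.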